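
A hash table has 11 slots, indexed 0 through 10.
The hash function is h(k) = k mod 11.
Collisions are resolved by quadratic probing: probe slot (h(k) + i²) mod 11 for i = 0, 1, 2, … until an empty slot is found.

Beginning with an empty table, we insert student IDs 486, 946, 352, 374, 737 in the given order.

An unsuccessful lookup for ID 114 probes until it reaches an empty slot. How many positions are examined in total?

2

Insert 486: h=2, slot 2 empty -> index 2.
Insert 946: h=0, slot 0 empty -> index 0.
Insert 352: h=0, slot 0 occupied -> index 1.
Insert 374: h=0, slots 0,1 occupied -> index 4.
Insert 737: h=0, slots 0,1,4 occupied -> index 9.
Table: [946, 352, 486, -, 374, -, -, -, -, 737, -]
Lookup 114: h=4, probe 4,5 → slot 5 empty, not found.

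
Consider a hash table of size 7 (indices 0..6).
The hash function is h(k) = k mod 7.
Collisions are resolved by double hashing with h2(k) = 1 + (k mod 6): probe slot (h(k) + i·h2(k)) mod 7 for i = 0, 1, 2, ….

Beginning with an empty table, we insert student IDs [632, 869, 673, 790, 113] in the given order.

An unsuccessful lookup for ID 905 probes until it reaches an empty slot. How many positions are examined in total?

632: h=2 -> slot 2
869: h=1 -> slot 1
673: h=1, h2=2, probe 1,3 -> slot 3
790: h=6 -> slot 6
113: h=1, h2=6, probe 1,0 -> slot 0
Table: [113, 869, 632, 673, _, _, 790]
Lookup 905: h=2, h2=6, probe 2,1,0,6,5 → slot 5 empty, not found.

5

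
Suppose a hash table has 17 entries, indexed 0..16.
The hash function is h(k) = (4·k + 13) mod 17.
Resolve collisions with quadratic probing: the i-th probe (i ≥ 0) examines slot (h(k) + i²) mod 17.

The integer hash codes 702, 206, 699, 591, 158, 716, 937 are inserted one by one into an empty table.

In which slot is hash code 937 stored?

13

702 hashes to 16; slot 16 is free → place at 16.
206 hashes to 4; slot 4 is free → place at 4.
699 hashes to 4; 4 taken → place at 5.
591 hashes to 14; slot 14 is free → place at 14.
158 hashes to 16; 16 taken → place at 0.
716 hashes to 4; 4,5 taken → place at 8.
937 hashes to 4; 4,5,8 taken → place at 13.
Table: [158, ., ., ., 206, 699, ., ., 716, ., ., ., ., 937, 591, ., 702]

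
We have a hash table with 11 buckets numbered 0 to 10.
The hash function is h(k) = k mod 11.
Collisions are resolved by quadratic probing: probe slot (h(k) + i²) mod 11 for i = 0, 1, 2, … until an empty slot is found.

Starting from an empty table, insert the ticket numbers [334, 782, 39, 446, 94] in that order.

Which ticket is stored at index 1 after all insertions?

782

334 hashes to 4; slot 4 is free → place at 4.
782 hashes to 1; slot 1 is free → place at 1.
39 hashes to 6; slot 6 is free → place at 6.
446 hashes to 6; 6 taken → place at 7.
94 hashes to 6; 6,7 taken → place at 10.
Table: [_, 782, _, _, 334, _, 39, 446, _, _, 94]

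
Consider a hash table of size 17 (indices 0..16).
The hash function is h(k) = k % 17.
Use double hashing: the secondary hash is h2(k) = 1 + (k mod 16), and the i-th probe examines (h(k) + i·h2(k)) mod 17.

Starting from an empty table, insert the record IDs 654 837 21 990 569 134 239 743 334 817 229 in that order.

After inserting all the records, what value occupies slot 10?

21

654: h=8 → slot 8
837: h=4 → slot 4
21: h=4, h2=6, probe 4,10 → slot 10
990: h=4, h2=15, probe 4,2 → slot 2
569: h=8, h2=10, probe 8,1 → slot 1
134: h=15 → slot 15
239: h=1, h2=16, probe 1,0 → slot 0
743: h=12 → slot 12
334: h=11 → slot 11
817: h=1, h2=2, probe 1,3 → slot 3
229: h=8, h2=6, probe 8,14 → slot 14
Table: [239, 569, 990, 817, 837, _, _, _, 654, _, 21, 334, 743, _, 229, 134, _]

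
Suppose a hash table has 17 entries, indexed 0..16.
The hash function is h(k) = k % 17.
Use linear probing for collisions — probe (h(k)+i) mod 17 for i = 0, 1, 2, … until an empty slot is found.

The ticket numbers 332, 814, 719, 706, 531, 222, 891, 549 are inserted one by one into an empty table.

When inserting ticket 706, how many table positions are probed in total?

2

332: h=9 => slot 9
814: h=15 => slot 15
719: h=5 => slot 5
706: h=9, probe 9,10 => slot 10
531: h=4 => slot 4
222: h=1 => slot 1
891: h=7 => slot 7
549: h=5, probe 5,6 => slot 6
Table: [_, 222, _, _, 531, 719, 549, 891, _, 332, 706, _, _, _, _, 814, _]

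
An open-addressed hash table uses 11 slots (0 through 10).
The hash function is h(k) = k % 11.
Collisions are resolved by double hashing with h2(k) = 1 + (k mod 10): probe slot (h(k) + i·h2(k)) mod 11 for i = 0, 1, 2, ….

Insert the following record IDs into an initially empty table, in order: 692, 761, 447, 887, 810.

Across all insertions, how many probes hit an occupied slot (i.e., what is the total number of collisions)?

692 hashes to 10; slot 10 is free → place at 10.
761 hashes to 2; slot 2 is free → place at 2.
447 hashes to 7; slot 7 is free → place at 7.
887 hashes to 7, h2=8; 7 taken → place at 4.
810 hashes to 7, h2=1; 7 taken → place at 8.
Table: [., ., 761, ., 887, ., ., 447, 810, ., 692]

2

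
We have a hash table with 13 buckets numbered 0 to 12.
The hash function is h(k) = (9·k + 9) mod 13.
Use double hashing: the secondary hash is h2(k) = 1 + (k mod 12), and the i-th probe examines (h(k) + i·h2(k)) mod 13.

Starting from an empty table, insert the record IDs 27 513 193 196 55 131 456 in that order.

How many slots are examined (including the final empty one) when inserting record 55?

3

Insert 27: h=5, slot 5 empty → index 5.
Insert 513: h=11, slot 11 empty → index 11.
Insert 193: h=4, slot 4 empty → index 4.
Insert 196: h=5, h2=5, slot 5 occupied → index 10.
Insert 55: h=10, h2=8, slots 10,5 occupied → index 0.
Insert 131: h=5, h2=12, slots 5,4 occupied → index 3.
Insert 456: h=5, h2=1, slot 5 occupied → index 6.
Table: [55, ., ., 131, 193, 27, 456, ., ., ., 196, 513, .]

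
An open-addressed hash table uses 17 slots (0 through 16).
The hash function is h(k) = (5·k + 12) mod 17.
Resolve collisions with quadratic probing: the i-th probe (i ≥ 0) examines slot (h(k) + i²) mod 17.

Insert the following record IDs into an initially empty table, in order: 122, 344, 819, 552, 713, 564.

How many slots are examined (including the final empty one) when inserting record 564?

122: h=10 → slot 10
344: h=15 → slot 15
819: h=10, probe 10,11 → slot 11
552: h=1 → slot 1
713: h=7 → slot 7
564: h=10, probe 10,11,14 → slot 14
Table: [_, 552, _, _, _, _, _, 713, _, _, 122, 819, _, _, 564, 344, _]

3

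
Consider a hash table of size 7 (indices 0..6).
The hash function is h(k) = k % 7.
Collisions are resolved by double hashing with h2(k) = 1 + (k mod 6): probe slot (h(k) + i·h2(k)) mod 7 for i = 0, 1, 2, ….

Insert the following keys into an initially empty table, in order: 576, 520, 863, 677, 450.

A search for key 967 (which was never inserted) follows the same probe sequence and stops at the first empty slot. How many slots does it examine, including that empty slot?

576: h=2 => slot 2
520: h=2, h2=5, probe 2,0 => slot 0
863: h=2, h2=6, probe 2,1 => slot 1
677: h=5 => slot 5
450: h=2, h2=1, probe 2,3 => slot 3
Table: [520, 863, 576, 450, _, 677, _]
Lookup 967: h=1, h2=2, probe 1,3,5,0,2,4 → slot 4 empty, not found.

6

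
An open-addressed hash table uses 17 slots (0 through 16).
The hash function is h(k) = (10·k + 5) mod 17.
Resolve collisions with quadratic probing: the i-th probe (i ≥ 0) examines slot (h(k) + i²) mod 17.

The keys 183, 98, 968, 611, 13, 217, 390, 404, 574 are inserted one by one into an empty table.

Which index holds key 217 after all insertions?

Insert 183: h=16, slot 16 empty -> index 16.
Insert 98: h=16, slot 16 occupied -> index 0.
Insert 968: h=12, slot 12 empty -> index 12.
Insert 611: h=12, slot 12 occupied -> index 13.
Insert 13: h=16, slots 16,0 occupied -> index 3.
Insert 217: h=16, slots 16,0,3 occupied -> index 8.
Insert 390: h=12, slots 12,13,16 occupied -> index 4.
Insert 404: h=16, slots 16,0,3,8 occupied -> index 15.
Insert 574: h=16, slots 16,0,3,8,15 occupied -> index 7.
Table: [98, —, —, 13, 390, —, —, 574, 217, —, —, —, 968, 611, —, 404, 183]

8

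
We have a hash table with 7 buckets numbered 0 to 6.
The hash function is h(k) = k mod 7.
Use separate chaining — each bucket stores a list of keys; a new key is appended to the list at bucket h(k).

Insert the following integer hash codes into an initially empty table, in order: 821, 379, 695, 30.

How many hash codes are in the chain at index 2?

3

Insert 821: h=2, bucket 2 empty → new chain.
Insert 379: h=1, bucket 1 empty → new chain.
Insert 695: h=2, bucket 2 nonempty → append to chain.
Insert 30: h=2, bucket 2 nonempty → append to chain.
Final buckets:
0: _
1: 379
2: 821 -> 695 -> 30
3: _
4: _
5: _
6: _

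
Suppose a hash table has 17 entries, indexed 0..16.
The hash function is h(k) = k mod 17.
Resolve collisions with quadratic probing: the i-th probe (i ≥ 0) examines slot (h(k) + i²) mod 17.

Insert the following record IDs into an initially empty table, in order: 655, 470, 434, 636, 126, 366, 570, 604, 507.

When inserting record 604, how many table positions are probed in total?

Insert 655: h=9, slot 9 empty => index 9.
Insert 470: h=11, slot 11 empty => index 11.
Insert 434: h=9, slot 9 occupied => index 10.
Insert 636: h=7, slot 7 empty => index 7.
Insert 126: h=7, slot 7 occupied => index 8.
Insert 366: h=9, slots 9,10 occupied => index 13.
Insert 570: h=9, slots 9,10,13 occupied => index 1.
Insert 604: h=9, slots 9,10,13,1,8 occupied => index 0.
Insert 507: h=14, slot 14 empty => index 14.
Table: [604, 570, —, —, —, —, —, 636, 126, 655, 434, 470, —, 366, 507, —, —]

6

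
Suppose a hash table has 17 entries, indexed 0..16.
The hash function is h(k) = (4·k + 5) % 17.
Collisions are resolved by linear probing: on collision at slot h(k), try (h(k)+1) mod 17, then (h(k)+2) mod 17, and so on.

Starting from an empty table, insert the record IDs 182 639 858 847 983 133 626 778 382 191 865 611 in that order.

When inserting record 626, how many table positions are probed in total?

Insert 182: h=2, slot 2 empty => index 2.
Insert 639: h=11, slot 11 empty => index 11.
Insert 858: h=3, slot 3 empty => index 3.
Insert 847: h=10, slot 10 empty => index 10.
Insert 983: h=10, slots 10,11 occupied => index 12.
Insert 133: h=10, slots 10,11,12 occupied => index 13.
Insert 626: h=10, slots 10,11,12,13 occupied => index 14.
Insert 778: h=6, slot 6 empty => index 6.
Insert 382: h=3, slot 3 occupied => index 4.
Insert 191: h=4, slot 4 occupied => index 5.
Insert 865: h=14, slot 14 occupied => index 15.
Insert 611: h=1, slot 1 empty => index 1.
Table: [—, 611, 182, 858, 382, 191, 778, —, —, —, 847, 639, 983, 133, 626, 865, —]

5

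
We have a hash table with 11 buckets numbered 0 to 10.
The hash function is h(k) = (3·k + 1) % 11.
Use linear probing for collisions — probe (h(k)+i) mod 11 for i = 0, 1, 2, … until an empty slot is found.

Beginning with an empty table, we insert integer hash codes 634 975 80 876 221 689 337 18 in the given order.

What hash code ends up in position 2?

634: h=0 => slot 0
975: h=0, probe 0,1 => slot 1
80: h=10 => slot 10
876: h=0, probe 0,1,2 => slot 2
221: h=4 => slot 4
689: h=0, probe 0,1,2,3 => slot 3
337: h=0, probe 0,1,2,3,4,5 => slot 5
18: h=0, probe 0,1,2,3,4,5,6 => slot 6
Table: [634, 975, 876, 689, 221, 337, 18, ∅, ∅, ∅, 80]

876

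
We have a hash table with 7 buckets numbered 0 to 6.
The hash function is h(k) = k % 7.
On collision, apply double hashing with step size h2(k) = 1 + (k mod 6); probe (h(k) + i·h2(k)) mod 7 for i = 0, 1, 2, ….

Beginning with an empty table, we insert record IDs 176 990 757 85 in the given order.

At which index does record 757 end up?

5

176 hashes to 1; slot 1 is free -> place at 1.
990 hashes to 3; slot 3 is free -> place at 3.
757 hashes to 1, h2=2; 1,3 taken -> place at 5.
85 hashes to 1, h2=2; 1,3,5 taken -> place at 0.
Table: [85, 176, _, 990, _, 757, _]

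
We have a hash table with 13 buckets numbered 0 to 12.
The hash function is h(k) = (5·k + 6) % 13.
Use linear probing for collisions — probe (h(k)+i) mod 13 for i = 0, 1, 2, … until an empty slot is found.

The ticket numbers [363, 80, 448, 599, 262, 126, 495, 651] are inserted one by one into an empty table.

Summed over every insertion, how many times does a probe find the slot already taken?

363: h=1 → slot 1
80: h=3 → slot 3
448: h=10 → slot 10
599: h=11 → slot 11
262: h=3, probe 3,4 → slot 4
126: h=12 → slot 12
495: h=11, probe 11,12,0 → slot 0
651: h=11, probe 11,12,0,1,2 → slot 2
Table: [495, 363, 651, 80, 262, ∅, ∅, ∅, ∅, ∅, 448, 599, 126]

7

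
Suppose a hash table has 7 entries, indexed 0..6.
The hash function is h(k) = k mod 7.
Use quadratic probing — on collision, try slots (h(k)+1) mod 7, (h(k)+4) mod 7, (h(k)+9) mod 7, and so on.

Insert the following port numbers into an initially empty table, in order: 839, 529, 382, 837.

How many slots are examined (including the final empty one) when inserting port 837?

Insert 839: h=6, slot 6 empty => index 6.
Insert 529: h=4, slot 4 empty => index 4.
Insert 382: h=4, slot 4 occupied => index 5.
Insert 837: h=4, slots 4,5 occupied => index 1.
Table: [., 837, ., ., 529, 382, 839]

3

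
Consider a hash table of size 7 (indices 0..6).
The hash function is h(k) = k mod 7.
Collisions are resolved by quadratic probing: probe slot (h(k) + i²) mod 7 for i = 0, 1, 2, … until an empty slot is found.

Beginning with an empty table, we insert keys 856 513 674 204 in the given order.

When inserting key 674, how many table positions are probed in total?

3

856: h=2 → slot 2
513: h=2, probe 2,3 → slot 3
674: h=2, probe 2,3,6 → slot 6
204: h=1 → slot 1
Table: [_, 204, 856, 513, _, _, 674]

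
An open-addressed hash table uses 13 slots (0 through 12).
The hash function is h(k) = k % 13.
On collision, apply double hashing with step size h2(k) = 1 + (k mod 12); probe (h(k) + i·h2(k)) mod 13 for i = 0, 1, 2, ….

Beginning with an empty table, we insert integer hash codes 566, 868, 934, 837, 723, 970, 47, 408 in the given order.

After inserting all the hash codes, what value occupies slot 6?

970

566 hashes to 7; slot 7 is free => place at 7.
868 hashes to 10; slot 10 is free => place at 10.
934 hashes to 11; slot 11 is free => place at 11.
837 hashes to 5; slot 5 is free => place at 5.
723 hashes to 8; slot 8 is free => place at 8.
970 hashes to 8, h2=11; 8 taken => place at 6.
47 hashes to 8, h2=12; 8,7,6,5 taken => place at 4.
408 hashes to 5, h2=1; 5,6,7,8 taken => place at 9.
Table: [∅, ∅, ∅, ∅, 47, 837, 970, 566, 723, 408, 868, 934, ∅]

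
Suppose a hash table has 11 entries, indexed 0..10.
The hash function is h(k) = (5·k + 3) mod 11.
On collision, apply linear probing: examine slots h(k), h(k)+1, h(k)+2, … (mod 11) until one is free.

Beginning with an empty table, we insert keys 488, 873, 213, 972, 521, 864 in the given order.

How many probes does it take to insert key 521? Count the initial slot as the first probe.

5

488: h=1 -> slot 1
873: h=1, probe 1,2 -> slot 2
213: h=1, probe 1,2,3 -> slot 3
972: h=1, probe 1,2,3,4 -> slot 4
521: h=1, probe 1,2,3,4,5 -> slot 5
864: h=0 -> slot 0
Table: [864, 488, 873, 213, 972, 521, _, _, _, _, _]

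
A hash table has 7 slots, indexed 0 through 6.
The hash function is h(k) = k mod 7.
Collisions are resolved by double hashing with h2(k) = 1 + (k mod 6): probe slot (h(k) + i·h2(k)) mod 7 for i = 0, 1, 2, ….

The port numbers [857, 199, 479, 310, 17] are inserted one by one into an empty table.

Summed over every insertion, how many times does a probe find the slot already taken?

Insert 857: h=3, slot 3 empty -> index 3.
Insert 199: h=3, h2=2, slot 3 occupied -> index 5.
Insert 479: h=3, h2=6, slot 3 occupied -> index 2.
Insert 310: h=2, h2=5, slot 2 occupied -> index 0.
Insert 17: h=3, h2=6, slots 3,2 occupied -> index 1.
Table: [310, 17, 479, 857, —, 199, —]

5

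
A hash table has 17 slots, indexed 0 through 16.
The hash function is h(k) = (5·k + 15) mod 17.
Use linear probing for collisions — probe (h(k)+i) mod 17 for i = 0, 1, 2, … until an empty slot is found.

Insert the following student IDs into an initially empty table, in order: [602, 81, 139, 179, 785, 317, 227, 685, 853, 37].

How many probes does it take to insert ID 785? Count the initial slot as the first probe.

602: h=16 → slot 16
81: h=12 → slot 12
139: h=13 → slot 13
179: h=9 → slot 9
785: h=13, probe 13,14 → slot 14
317: h=2 → slot 2
227: h=11 → slot 11
685: h=6 → slot 6
853: h=13, probe 13,14,15 → slot 15
37: h=13, probe 13,14,15,16,0 → slot 0
Table: [37, ., 317, ., ., ., 685, ., ., 179, ., 227, 81, 139, 785, 853, 602]

2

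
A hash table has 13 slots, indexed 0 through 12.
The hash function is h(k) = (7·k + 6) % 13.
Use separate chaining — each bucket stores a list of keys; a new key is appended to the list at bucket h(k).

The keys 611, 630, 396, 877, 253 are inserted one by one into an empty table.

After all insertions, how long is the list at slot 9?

4

611 → bucket 6
630 → bucket 9
396 → bucket 9 (collision)
877 → bucket 9 (collision)
253 → bucket 9 (collision)
Final buckets:
0: —
1: —
2: —
3: —
4: —
5: —
6: 611
7: —
8: —
9: 630 -> 396 -> 877 -> 253
10: —
11: —
12: —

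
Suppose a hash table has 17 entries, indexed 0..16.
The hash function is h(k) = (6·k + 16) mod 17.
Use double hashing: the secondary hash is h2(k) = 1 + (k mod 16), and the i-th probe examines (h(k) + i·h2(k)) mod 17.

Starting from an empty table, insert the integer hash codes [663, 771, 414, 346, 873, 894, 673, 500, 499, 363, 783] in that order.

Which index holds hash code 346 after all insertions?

12

663: h=16 -> slot 16
771: h=1 -> slot 1
414: h=1, h2=15, probe 1,16,14 -> slot 14
346: h=1, h2=11, probe 1,12 -> slot 12
873: h=1, h2=10, probe 1,11 -> slot 11
894: h=8 -> slot 8
673: h=8, h2=2, probe 8,10 -> slot 10
500: h=7 -> slot 7
499: h=1, h2=4, probe 1,5 -> slot 5
363: h=1, h2=12, probe 1,13 -> slot 13
783: h=5, h2=16, probe 5,4 -> slot 4
Table: [∅, 771, ∅, ∅, 783, 499, ∅, 500, 894, ∅, 673, 873, 346, 363, 414, ∅, 663]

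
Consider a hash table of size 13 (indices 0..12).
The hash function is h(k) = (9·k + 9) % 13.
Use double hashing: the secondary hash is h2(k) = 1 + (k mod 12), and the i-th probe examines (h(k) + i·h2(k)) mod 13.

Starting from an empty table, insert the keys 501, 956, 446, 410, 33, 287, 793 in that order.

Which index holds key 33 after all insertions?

4

501: h=7 → slot 7
956: h=7, h2=9, probe 7,3 → slot 3
446: h=6 → slot 6
410: h=7, h2=3, probe 7,10 → slot 10
33: h=7, h2=10, probe 7,4 → slot 4
287: h=5 → slot 5
793: h=9 → slot 9
Table: [_, _, _, 956, 33, 287, 446, 501, _, 793, 410, _, _]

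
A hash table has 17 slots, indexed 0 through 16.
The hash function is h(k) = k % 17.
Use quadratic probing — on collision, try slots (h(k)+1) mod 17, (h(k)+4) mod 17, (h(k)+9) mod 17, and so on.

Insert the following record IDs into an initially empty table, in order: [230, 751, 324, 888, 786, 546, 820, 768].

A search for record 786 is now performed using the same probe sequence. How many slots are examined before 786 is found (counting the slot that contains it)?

Insert 230: h=9, slot 9 empty -> index 9.
Insert 751: h=3, slot 3 empty -> index 3.
Insert 324: h=1, slot 1 empty -> index 1.
Insert 888: h=4, slot 4 empty -> index 4.
Insert 786: h=4, slot 4 occupied -> index 5.
Insert 546: h=2, slot 2 empty -> index 2.
Insert 820: h=4, slots 4,5 occupied -> index 8.
Insert 768: h=3, slots 3,4 occupied -> index 7.
Table: [-, 324, 546, 751, 888, 786, -, 768, 820, 230, -, -, -, -, -, -, -]
Lookup 786: h=4, probe 4,5 → found at 5.

2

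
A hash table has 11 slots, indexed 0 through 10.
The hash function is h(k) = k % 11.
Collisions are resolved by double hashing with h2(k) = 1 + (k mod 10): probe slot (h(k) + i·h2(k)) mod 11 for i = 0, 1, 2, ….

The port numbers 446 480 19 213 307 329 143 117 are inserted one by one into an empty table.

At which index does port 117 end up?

1

446: h=6 => slot 6
480: h=7 => slot 7
19: h=8 => slot 8
213: h=4 => slot 4
307: h=10 => slot 10
329: h=10, h2=10, probe 10,9 => slot 9
143: h=0 => slot 0
117: h=7, h2=8, probe 7,4,1 => slot 1
Table: [143, 117, ., ., 213, ., 446, 480, 19, 329, 307]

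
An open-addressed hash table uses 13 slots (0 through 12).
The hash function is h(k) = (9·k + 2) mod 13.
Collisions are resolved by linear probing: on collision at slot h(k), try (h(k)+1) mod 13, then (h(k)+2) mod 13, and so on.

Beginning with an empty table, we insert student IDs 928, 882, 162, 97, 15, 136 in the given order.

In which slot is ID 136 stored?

928: h=8 → slot 8
882: h=10 → slot 10
162: h=4 → slot 4
97: h=4, probe 4,5 → slot 5
15: h=7 → slot 7
136: h=4, probe 4,5,6 → slot 6
Table: [∅, ∅, ∅, ∅, 162, 97, 136, 15, 928, ∅, 882, ∅, ∅]

6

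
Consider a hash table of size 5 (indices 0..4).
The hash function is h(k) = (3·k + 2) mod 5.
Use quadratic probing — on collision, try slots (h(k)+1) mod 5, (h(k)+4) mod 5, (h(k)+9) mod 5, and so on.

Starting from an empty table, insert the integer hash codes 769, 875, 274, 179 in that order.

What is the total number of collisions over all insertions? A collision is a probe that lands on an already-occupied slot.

Insert 769: h=4, slot 4 empty => index 4.
Insert 875: h=2, slot 2 empty => index 2.
Insert 274: h=4, slot 4 occupied => index 0.
Insert 179: h=4, slots 4,0 occupied => index 3.
Table: [274, -, 875, 179, 769]

3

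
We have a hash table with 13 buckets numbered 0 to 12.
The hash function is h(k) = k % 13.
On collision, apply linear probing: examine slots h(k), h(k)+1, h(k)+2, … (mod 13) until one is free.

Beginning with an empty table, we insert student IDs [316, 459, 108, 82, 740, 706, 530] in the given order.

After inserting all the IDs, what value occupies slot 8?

316: h=4 → slot 4
459: h=4, probe 4,5 → slot 5
108: h=4, probe 4,5,6 → slot 6
82: h=4, probe 4,5,6,7 → slot 7
740: h=12 → slot 12
706: h=4, probe 4,5,6,7,8 → slot 8
530: h=10 → slot 10
Table: [_, _, _, _, 316, 459, 108, 82, 706, _, 530, _, 740]

706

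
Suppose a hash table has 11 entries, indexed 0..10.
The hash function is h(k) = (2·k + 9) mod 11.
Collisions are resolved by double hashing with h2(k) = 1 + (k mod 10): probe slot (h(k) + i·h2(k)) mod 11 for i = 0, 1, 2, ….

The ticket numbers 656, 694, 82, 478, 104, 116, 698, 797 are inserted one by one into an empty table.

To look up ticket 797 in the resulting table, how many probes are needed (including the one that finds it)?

656 hashes to 1; slot 1 is free -> place at 1.
694 hashes to 0; slot 0 is free -> place at 0.
82 hashes to 8; slot 8 is free -> place at 8.
478 hashes to 8, h2=9; 8 taken -> place at 6.
104 hashes to 8, h2=5; 8 taken -> place at 2.
116 hashes to 10; slot 10 is free -> place at 10.
698 hashes to 8, h2=9; 8,6 taken -> place at 4.
797 hashes to 8, h2=8; 8 taken -> place at 5.
Table: [694, 656, 104, ., 698, 797, 478, ., 82, ., 116]
Lookup 797: h=8, h2=8, probe 8,5 → found at 5.

2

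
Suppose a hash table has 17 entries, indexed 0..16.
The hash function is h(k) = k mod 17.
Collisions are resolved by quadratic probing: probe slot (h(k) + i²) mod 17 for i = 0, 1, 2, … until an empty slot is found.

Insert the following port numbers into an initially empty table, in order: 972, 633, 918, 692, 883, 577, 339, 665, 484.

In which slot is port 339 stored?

15

Insert 972: h=3, slot 3 empty → index 3.
Insert 633: h=4, slot 4 empty → index 4.
Insert 918: h=0, slot 0 empty → index 0.
Insert 692: h=12, slot 12 empty → index 12.
Insert 883: h=16, slot 16 empty → index 16.
Insert 577: h=16, slots 16,0,3 occupied → index 8.
Insert 339: h=16, slots 16,0,3,8 occupied → index 15.
Insert 665: h=2, slot 2 empty → index 2.
Insert 484: h=8, slot 8 occupied → index 9.
Table: [918, ∅, 665, 972, 633, ∅, ∅, ∅, 577, 484, ∅, ∅, 692, ∅, ∅, 339, 883]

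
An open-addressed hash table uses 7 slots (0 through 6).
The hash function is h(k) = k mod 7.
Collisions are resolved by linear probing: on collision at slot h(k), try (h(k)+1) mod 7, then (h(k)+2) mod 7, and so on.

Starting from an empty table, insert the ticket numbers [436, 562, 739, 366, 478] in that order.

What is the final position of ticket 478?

6

Insert 436: h=2, slot 2 empty -> index 2.
Insert 562: h=2, slot 2 occupied -> index 3.
Insert 739: h=4, slot 4 empty -> index 4.
Insert 366: h=2, slots 2,3,4 occupied -> index 5.
Insert 478: h=2, slots 2,3,4,5 occupied -> index 6.
Table: [∅, ∅, 436, 562, 739, 366, 478]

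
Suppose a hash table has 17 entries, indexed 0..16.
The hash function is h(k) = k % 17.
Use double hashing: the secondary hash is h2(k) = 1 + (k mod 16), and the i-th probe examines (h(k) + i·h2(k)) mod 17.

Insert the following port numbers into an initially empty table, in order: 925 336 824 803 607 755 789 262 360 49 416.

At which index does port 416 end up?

9

925 hashes to 7; slot 7 is free -> place at 7.
336 hashes to 13; slot 13 is free -> place at 13.
824 hashes to 8; slot 8 is free -> place at 8.
803 hashes to 4; slot 4 is free -> place at 4.
607 hashes to 12; slot 12 is free -> place at 12.
755 hashes to 7, h2=4; 7 taken -> place at 11.
789 hashes to 7, h2=6; 7,13 taken -> place at 2.
262 hashes to 7, h2=7; 7 taken -> place at 14.
360 hashes to 3; slot 3 is free -> place at 3.
49 hashes to 15; slot 15 is free -> place at 15.
416 hashes to 8, h2=1; 8 taken -> place at 9.
Table: [., ., 789, 360, 803, ., ., 925, 824, 416, ., 755, 607, 336, 262, 49, .]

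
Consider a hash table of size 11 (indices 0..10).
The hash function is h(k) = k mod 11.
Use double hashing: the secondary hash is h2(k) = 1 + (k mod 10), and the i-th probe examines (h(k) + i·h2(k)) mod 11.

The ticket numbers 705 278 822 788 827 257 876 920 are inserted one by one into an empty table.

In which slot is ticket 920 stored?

705 hashes to 1; slot 1 is free => place at 1.
278 hashes to 3; slot 3 is free => place at 3.
822 hashes to 8; slot 8 is free => place at 8.
788 hashes to 7; slot 7 is free => place at 7.
827 hashes to 2; slot 2 is free => place at 2.
257 hashes to 4; slot 4 is free => place at 4.
876 hashes to 7, h2=7; 7,3 taken => place at 10.
920 hashes to 7, h2=1; 7,8 taken => place at 9.
Table: [., 705, 827, 278, 257, ., ., 788, 822, 920, 876]

9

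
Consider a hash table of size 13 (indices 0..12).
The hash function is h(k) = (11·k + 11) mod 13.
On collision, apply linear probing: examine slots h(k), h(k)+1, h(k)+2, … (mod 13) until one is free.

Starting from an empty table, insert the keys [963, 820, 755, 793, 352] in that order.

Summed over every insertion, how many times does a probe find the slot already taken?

8

963 hashes to 9; slot 9 is free -> place at 9.
820 hashes to 9; 9 taken -> place at 10.
755 hashes to 9; 9,10 taken -> place at 11.
793 hashes to 11; 11 taken -> place at 12.
352 hashes to 9; 9,10,11,12 taken -> place at 0.
Table: [352, _, _, _, _, _, _, _, _, 963, 820, 755, 793]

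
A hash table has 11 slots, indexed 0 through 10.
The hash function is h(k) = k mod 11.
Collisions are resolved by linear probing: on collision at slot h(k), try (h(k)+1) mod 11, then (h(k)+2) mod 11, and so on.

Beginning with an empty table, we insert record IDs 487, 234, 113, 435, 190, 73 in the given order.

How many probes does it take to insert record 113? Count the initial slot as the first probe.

Insert 487: h=3, slot 3 empty → index 3.
Insert 234: h=3, slot 3 occupied → index 4.
Insert 113: h=3, slots 3,4 occupied → index 5.
Insert 435: h=6, slot 6 empty → index 6.
Insert 190: h=3, slots 3,4,5,6 occupied → index 7.
Insert 73: h=7, slot 7 occupied → index 8.
Table: [-, -, -, 487, 234, 113, 435, 190, 73, -, -]

3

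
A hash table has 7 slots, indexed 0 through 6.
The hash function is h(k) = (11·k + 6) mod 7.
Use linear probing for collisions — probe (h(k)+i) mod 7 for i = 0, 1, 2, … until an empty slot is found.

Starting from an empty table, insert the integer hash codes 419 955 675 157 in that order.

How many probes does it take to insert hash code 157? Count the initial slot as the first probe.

3

Insert 419: h=2, slot 2 empty -> index 2.
Insert 955: h=4, slot 4 empty -> index 4.
Insert 675: h=4, slot 4 occupied -> index 5.
Insert 157: h=4, slots 4,5 occupied -> index 6.
Table: [., ., 419, ., 955, 675, 157]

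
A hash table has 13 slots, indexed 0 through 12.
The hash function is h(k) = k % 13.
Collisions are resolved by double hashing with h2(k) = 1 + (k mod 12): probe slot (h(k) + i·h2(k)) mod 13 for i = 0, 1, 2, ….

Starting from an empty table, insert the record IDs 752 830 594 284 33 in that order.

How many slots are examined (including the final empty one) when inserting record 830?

2

Insert 752: h=11, slot 11 empty -> index 11.
Insert 830: h=11, h2=3, slot 11 occupied -> index 1.
Insert 594: h=9, slot 9 empty -> index 9.
Insert 284: h=11, h2=9, slot 11 occupied -> index 7.
Insert 33: h=7, h2=10, slot 7 occupied -> index 4.
Table: [., 830, ., ., 33, ., ., 284, ., 594, ., 752, .]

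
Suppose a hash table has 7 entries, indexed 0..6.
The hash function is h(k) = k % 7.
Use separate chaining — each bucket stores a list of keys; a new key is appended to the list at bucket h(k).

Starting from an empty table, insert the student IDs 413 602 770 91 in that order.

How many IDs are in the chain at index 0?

4

413 → bucket 0
602 → bucket 0 (collision)
770 → bucket 0 (collision)
91 → bucket 0 (collision)
Final buckets:
0: 413 -> 602 -> 770 -> 91
1: -
2: -
3: -
4: -
5: -
6: -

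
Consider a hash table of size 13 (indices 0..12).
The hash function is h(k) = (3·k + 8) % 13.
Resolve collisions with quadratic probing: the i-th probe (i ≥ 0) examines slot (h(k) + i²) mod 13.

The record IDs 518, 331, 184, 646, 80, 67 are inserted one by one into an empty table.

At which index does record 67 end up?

10

518: h=2 → slot 2
331: h=0 → slot 0
184: h=1 → slot 1
646: h=9 → slot 9
80: h=1, probe 1,2,5 → slot 5
67: h=1, probe 1,2,5,10 → slot 10
Table: [331, 184, 518, _, _, 80, _, _, _, 646, 67, _, _]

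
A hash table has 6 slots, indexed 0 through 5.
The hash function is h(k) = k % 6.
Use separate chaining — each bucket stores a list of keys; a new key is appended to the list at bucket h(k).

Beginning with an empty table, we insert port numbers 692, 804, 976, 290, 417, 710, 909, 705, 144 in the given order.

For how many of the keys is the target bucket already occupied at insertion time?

Insert 692: h=2, bucket 2 empty -> new chain.
Insert 804: h=0, bucket 0 empty -> new chain.
Insert 976: h=4, bucket 4 empty -> new chain.
Insert 290: h=2, bucket 2 nonempty -> append to chain.
Insert 417: h=3, bucket 3 empty -> new chain.
Insert 710: h=2, bucket 2 nonempty -> append to chain.
Insert 909: h=3, bucket 3 nonempty -> append to chain.
Insert 705: h=3, bucket 3 nonempty -> append to chain.
Insert 144: h=0, bucket 0 nonempty -> append to chain.
Final buckets:
0: 804 -> 144
1: _
2: 692 -> 290 -> 710
3: 417 -> 909 -> 705
4: 976
5: _

5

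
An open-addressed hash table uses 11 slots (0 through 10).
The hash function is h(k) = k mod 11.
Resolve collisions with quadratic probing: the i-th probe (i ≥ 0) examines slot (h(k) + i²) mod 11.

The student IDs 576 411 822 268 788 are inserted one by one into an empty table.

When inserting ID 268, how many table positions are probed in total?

4

576 hashes to 4; slot 4 is free -> place at 4.
411 hashes to 4; 4 taken -> place at 5.
822 hashes to 8; slot 8 is free -> place at 8.
268 hashes to 4; 4,5,8 taken -> place at 2.
788 hashes to 7; slot 7 is free -> place at 7.
Table: [., ., 268, ., 576, 411, ., 788, 822, ., .]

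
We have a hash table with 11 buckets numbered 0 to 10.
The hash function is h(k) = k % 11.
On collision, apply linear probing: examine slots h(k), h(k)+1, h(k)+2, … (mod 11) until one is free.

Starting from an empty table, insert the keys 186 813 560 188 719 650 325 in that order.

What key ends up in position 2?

188

186: h=10 => slot 10
813: h=10, probe 10,0 => slot 0
560: h=10, probe 10,0,1 => slot 1
188: h=1, probe 1,2 => slot 2
719: h=4 => slot 4
650: h=1, probe 1,2,3 => slot 3
325: h=6 => slot 6
Table: [813, 560, 188, 650, 719, _, 325, _, _, _, 186]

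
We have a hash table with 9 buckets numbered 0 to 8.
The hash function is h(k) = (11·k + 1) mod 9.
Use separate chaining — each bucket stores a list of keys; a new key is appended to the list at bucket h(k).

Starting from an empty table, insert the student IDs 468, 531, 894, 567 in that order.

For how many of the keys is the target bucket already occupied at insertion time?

Insert 468: h=1, bucket 1 empty -> new chain.
Insert 531: h=1, bucket 1 nonempty -> append to chain.
Insert 894: h=7, bucket 7 empty -> new chain.
Insert 567: h=1, bucket 1 nonempty -> append to chain.
Final buckets:
0: .
1: 468 -> 531 -> 567
2: .
3: .
4: .
5: .
6: .
7: 894
8: .

2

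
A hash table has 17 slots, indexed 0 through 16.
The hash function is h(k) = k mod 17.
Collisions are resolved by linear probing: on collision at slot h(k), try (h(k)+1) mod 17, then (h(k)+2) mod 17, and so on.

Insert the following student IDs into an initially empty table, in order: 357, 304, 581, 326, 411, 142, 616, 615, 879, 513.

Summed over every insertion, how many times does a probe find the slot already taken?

Insert 357: h=0, slot 0 empty -> index 0.
Insert 304: h=15, slot 15 empty -> index 15.
Insert 581: h=3, slot 3 empty -> index 3.
Insert 326: h=3, slot 3 occupied -> index 4.
Insert 411: h=3, slots 3,4 occupied -> index 5.
Insert 142: h=6, slot 6 empty -> index 6.
Insert 616: h=4, slots 4,5,6 occupied -> index 7.
Insert 615: h=3, slots 3,4,5,6,7 occupied -> index 8.
Insert 879: h=12, slot 12 empty -> index 12.
Insert 513: h=3, slots 3,4,5,6,7,8 occupied -> index 9.
Table: [357, -, -, 581, 326, 411, 142, 616, 615, 513, -, -, 879, -, -, 304, -]

17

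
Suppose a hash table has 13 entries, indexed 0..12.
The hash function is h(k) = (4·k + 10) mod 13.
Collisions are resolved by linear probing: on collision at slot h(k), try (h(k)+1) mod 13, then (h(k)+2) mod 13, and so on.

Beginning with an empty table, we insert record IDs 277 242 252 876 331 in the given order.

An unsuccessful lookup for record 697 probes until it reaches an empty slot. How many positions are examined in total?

277: h=0 → slot 0
242: h=3 → slot 3
252: h=4 → slot 4
876: h=4, probe 4,5 → slot 5
331: h=8 → slot 8
Table: [277, -, -, 242, 252, 876, -, -, 331, -, -, -, -]
Lookup 697: h=3, probe 3,4,5,6 → slot 6 empty, not found.

4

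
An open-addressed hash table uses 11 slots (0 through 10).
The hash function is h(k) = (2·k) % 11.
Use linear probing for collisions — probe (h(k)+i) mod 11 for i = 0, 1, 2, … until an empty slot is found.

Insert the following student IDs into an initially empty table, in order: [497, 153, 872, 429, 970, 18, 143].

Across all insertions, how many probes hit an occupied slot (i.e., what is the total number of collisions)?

2

497: h=4 -> slot 4
153: h=9 -> slot 9
872: h=6 -> slot 6
429: h=0 -> slot 0
970: h=4, probe 4,5 -> slot 5
18: h=3 -> slot 3
143: h=0, probe 0,1 -> slot 1
Table: [429, 143, ., 18, 497, 970, 872, ., ., 153, .]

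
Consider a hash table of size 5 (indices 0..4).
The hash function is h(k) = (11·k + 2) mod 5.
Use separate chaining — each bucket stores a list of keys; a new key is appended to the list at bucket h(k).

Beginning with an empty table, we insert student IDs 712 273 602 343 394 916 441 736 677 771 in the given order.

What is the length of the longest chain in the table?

4

Insert 712: h=4, bucket 4 empty → new chain.
Insert 273: h=0, bucket 0 empty → new chain.
Insert 602: h=4, bucket 4 nonempty → append to chain.
Insert 343: h=0, bucket 0 nonempty → append to chain.
Insert 394: h=1, bucket 1 empty → new chain.
Insert 916: h=3, bucket 3 empty → new chain.
Insert 441: h=3, bucket 3 nonempty → append to chain.
Insert 736: h=3, bucket 3 nonempty → append to chain.
Insert 677: h=4, bucket 4 nonempty → append to chain.
Insert 771: h=3, bucket 3 nonempty → append to chain.
Final buckets:
0: 273 -> 343
1: 394
2: .
3: 916 -> 441 -> 736 -> 771
4: 712 -> 602 -> 677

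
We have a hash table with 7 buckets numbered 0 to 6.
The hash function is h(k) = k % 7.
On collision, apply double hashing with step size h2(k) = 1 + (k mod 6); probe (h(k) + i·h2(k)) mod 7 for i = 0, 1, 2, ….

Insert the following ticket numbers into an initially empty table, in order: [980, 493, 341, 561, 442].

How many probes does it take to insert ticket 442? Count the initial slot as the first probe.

Insert 980: h=0, slot 0 empty → index 0.
Insert 493: h=3, slot 3 empty → index 3.
Insert 341: h=5, slot 5 empty → index 5.
Insert 561: h=1, slot 1 empty → index 1.
Insert 442: h=1, h2=5, slot 1 occupied → index 6.
Table: [980, 561, ∅, 493, ∅, 341, 442]

2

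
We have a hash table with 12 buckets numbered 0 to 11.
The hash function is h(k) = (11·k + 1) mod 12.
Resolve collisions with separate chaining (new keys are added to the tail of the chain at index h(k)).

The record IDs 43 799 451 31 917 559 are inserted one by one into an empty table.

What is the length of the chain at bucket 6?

43 -> bucket 6
799 -> bucket 6 (collision)
451 -> bucket 6 (collision)
31 -> bucket 6 (collision)
917 -> bucket 8
559 -> bucket 6 (collision)
Final buckets:
0: ∅
1: ∅
2: ∅
3: ∅
4: ∅
5: ∅
6: 43 -> 799 -> 451 -> 31 -> 559
7: ∅
8: 917
9: ∅
10: ∅
11: ∅

5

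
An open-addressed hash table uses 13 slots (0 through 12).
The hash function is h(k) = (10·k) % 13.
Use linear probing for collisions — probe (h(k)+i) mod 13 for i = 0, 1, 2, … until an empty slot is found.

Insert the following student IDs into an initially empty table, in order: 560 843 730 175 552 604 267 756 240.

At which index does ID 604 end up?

11

560: h=10 => slot 10
843: h=6 => slot 6
730: h=7 => slot 7
175: h=8 => slot 8
552: h=8, probe 8,9 => slot 9
604: h=8, probe 8,9,10,11 => slot 11
267: h=5 => slot 5
756: h=7, probe 7,8,9,10,11,12 => slot 12
240: h=8, probe 8,9,10,11,12,0 => slot 0
Table: [240, —, —, —, —, 267, 843, 730, 175, 552, 560, 604, 756]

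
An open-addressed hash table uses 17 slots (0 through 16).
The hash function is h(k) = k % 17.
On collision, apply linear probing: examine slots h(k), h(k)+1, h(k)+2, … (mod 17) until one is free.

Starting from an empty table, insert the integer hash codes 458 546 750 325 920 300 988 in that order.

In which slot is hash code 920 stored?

5

458 hashes to 16; slot 16 is free => place at 16.
546 hashes to 2; slot 2 is free => place at 2.
750 hashes to 2; 2 taken => place at 3.
325 hashes to 2; 2,3 taken => place at 4.
920 hashes to 2; 2,3,4 taken => place at 5.
300 hashes to 11; slot 11 is free => place at 11.
988 hashes to 2; 2,3,4,5 taken => place at 6.
Table: [_, _, 546, 750, 325, 920, 988, _, _, _, _, 300, _, _, _, _, 458]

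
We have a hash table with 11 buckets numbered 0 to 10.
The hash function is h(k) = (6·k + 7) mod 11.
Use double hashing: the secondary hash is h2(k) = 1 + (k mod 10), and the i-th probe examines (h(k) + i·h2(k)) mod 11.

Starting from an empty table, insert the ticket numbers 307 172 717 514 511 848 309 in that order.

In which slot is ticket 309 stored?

307: h=1 → slot 1
172: h=5 → slot 5
717: h=8 → slot 8
514: h=0 → slot 0
511: h=4 → slot 4
848: h=2 → slot 2
309: h=2, h2=10, probe 2,1,0,10 → slot 10
Table: [514, 307, 848, ., 511, 172, ., ., 717, ., 309]

10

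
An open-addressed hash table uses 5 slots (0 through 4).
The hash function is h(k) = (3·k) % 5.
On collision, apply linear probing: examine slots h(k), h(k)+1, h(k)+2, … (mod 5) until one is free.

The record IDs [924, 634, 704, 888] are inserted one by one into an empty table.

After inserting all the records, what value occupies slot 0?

888

924: h=2 → slot 2
634: h=2, probe 2,3 → slot 3
704: h=2, probe 2,3,4 → slot 4
888: h=4, probe 4,0 → slot 0
Table: [888, -, 924, 634, 704]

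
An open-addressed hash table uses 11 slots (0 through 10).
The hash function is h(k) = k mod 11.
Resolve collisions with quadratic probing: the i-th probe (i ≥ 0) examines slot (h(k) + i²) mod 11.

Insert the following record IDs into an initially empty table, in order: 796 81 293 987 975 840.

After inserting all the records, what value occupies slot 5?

81

796: h=4 → slot 4
81: h=4, probe 4,5 → slot 5
293: h=7 → slot 7
987: h=8 → slot 8
975: h=7, probe 7,8,0 → slot 0
840: h=4, probe 4,5,8,2 → slot 2
Table: [975, ∅, 840, ∅, 796, 81, ∅, 293, 987, ∅, ∅]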